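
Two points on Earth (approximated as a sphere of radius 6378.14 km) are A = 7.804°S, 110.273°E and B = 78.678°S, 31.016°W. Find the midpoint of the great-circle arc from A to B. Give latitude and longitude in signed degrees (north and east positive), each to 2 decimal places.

-52.83°, 101.93°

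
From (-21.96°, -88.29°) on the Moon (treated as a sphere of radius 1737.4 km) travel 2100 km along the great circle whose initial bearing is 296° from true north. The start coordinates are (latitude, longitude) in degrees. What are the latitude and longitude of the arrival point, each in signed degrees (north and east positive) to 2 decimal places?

14.34°, -148.47°

Angular distance δ = d/R = 2100/1737.4 = 1.20870 rad; initial bearing θ = 5.1662 rad.
sin φ₂ = sin φ₁ cos δ + cos φ₁ sin δ cos θ = (-0.3740)(0.3542) + (0.9274)(0.9352)(0.4384) = 0.2477, so φ₂ = 14.34°.
Δλ = atan2(sin θ sin δ cos φ₁, cos δ − sin φ₁ sin φ₂) = atan2(-0.7795, 0.4469) = -60.176°.
λ₂ = -88.290° − 60.176° = -148.47°.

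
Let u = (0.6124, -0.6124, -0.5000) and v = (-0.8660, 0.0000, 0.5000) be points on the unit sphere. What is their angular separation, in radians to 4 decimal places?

2.4660 rad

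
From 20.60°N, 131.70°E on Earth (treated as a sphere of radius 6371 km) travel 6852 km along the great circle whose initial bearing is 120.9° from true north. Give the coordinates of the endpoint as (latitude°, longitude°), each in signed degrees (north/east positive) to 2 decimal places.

-14.82°, -176.96°

Angular distance δ = d/R = 6852/6371 = 1.07550 rad; initial bearing θ = 2.1101 rad.
sin φ₂ = sin φ₁ cos δ + cos φ₁ sin δ cos θ = (0.3518)(0.4753) + (0.9361)(0.8798)(-0.5135) = -0.2557, so φ₂ = -14.82°.
Δλ = atan2(sin θ sin δ cos φ₁, cos δ − sin φ₁ sin φ₂) = atan2(0.7067, 0.5653) = 51.344°.
λ₂ = 131.700° + 51.344° = 183.04° → -176.96° after wrapping to (−180°, 180°].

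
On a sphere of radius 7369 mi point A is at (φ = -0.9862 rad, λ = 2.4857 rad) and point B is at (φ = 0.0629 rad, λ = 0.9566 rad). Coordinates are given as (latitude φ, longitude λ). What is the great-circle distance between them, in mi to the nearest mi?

11792 mi

With latitudes φ₁ = -56.505°, φ₂ = 3.604° and longitude difference Δλ = -87.611°:
Haversine: a = sin²(Δφ/2) + cos φ₁ cos φ₂ sin²(Δλ/2) = 0.2508 + (0.5519)(0.9980)(0.4792) = 0.51473.
Central angle c = 2·arcsin(√a) = 1.60026 rad.
Distance = R·c = 7369 × 1.6003 ≈ 11792 mi.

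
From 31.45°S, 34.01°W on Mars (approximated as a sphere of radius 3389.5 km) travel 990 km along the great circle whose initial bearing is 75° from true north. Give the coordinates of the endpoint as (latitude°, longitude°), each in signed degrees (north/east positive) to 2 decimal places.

-25.85°, -16.01°

Angular distance δ = d/R = 990/3389.5 = 0.29208 rad; initial bearing θ = 1.3090 rad.
sin φ₂ = sin φ₁ cos δ + cos φ₁ sin δ cos θ = (-0.5218)(0.9576) + (0.8531)(0.2879)(0.2588) = -0.4361, so φ₂ = -25.85°.
Δλ = atan2(sin θ sin δ cos φ₁, cos δ − sin φ₁ sin φ₂) = atan2(0.2373, 0.7301) = 18.003°.
λ₂ = -34.010° + 18.003° = -16.01°.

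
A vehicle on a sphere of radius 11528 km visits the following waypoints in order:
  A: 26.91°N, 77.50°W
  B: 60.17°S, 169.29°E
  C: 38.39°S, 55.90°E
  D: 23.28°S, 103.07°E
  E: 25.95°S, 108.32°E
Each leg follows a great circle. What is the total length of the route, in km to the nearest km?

48321 km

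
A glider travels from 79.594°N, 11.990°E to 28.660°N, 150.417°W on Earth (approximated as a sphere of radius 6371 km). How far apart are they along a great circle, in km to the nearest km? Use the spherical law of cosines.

In radians: φ₁ = 1.3892, φ₂ = 0.5002, Δλ = -162.407° = -2.8345 rad.
cos c = sin φ₁ sin φ₂ + cos φ₁ cos φ₂ cos Δλ = (0.9836)(0.4796) + (0.1806)(0.8775)(-0.9532) = 0.32064,
so c = arccos(0.32064) = 1.24439 rad.
Distance = R·c = 6371 × 1.2444 ≈ 7928 km.

7928 km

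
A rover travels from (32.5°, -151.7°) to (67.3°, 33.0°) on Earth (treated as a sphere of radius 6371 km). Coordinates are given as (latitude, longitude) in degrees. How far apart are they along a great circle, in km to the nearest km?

8911 km

In radians: φ₁ = 0.5672, φ₂ = 1.1746, Δλ = -175.300° = -3.0596 rad.
cos c = sin φ₁ sin φ₂ + cos φ₁ cos φ₂ cos Δλ = (0.5373)(0.9225) + (0.8434)(0.3859)(-0.9966) = 0.17130,
so c = arccos(0.17130) = 1.39864 rad.
Distance = R·c = 6371 × 1.3986 ≈ 8911 km.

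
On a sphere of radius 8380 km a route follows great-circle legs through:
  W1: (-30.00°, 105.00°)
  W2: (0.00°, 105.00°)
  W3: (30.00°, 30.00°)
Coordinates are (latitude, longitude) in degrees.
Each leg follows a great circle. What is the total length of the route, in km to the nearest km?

15657 km

Leg W1→W2: central angle 0.5236 rad, distance 4387.8 km.
Leg W2→W3: central angle 1.3447 rad, distance 11268.9 km.
Total: 4387.8 + 11268.9 ≈ 15657 km.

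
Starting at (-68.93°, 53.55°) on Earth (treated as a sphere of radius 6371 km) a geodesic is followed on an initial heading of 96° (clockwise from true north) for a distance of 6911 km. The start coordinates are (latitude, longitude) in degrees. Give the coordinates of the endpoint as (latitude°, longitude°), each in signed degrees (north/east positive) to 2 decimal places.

Angular distance δ = d/R = 6911/6371 = 1.08476 rad; initial bearing θ = 1.6755 rad.
sin φ₂ = sin φ₁ cos δ + cos φ₁ sin δ cos θ = (-0.9331)(0.4671) + (0.3595)(0.8842)(-0.1045) = -0.4691, so φ₂ = -27.98°.
Δλ = atan2(sin θ sin δ cos φ₁, cos δ − sin φ₁ sin φ₂) = atan2(0.3161, 0.0294) = 84.692°.
λ₂ = 53.550° + 84.692° = 138.24°.

-27.98°, 138.24°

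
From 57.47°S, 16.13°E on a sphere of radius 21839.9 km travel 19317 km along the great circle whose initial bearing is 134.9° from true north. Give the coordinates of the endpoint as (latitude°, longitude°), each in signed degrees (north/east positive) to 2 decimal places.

-55.88°, 118.44°

Angular distance δ = d/R = 19317/21839.9 = 0.88448 rad; initial bearing θ = 2.3544 rad.
sin φ₂ = sin φ₁ cos δ + cos φ₁ sin δ cos θ = (-0.8431)(0.6337) + (0.5377)(0.7736)(-0.7059) = -0.8279, so φ₂ = -55.88°.
Δλ = atan2(sin θ sin δ cos φ₁, cos δ − sin φ₁ sin φ₂) = atan2(0.2947, -0.0643) = 102.315°.
λ₂ = 16.130° + 102.315° = 118.44°.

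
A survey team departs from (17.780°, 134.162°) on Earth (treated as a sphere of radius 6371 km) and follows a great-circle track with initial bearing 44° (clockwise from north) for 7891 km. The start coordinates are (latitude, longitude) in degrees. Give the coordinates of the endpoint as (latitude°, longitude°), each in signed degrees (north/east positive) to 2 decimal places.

Angular distance δ = d/R = 7891/6371 = 1.23858 rad; initial bearing θ = 0.7679 rad.
sin φ₂ = sin φ₁ cos δ + cos φ₁ sin δ cos θ = (0.3054)(0.3261) + (0.9522)(0.9453)(0.7193) = 0.7471, so φ₂ = 48.34°.
Δλ = atan2(sin θ sin δ cos φ₁, cos δ − sin φ₁ sin φ₂) = atan2(0.6253, 0.0980) = 81.093°.
λ₂ = 134.162° + 81.093° = 215.26° → -144.74° after wrapping to (−180°, 180°].

48.34°, -144.74°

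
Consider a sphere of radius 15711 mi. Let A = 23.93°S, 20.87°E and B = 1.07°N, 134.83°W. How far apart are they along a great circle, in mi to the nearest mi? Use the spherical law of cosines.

Let φ₁ = -0.4177 rad, φ₂ = 0.0187 rad, and Δλ = -2.7175 rad.
cos c = sin φ₁ sin φ₂ + cos φ₁ cos φ₂ cos Δλ = (-0.4056)(0.0187) + (0.9140)(0.9998)(-0.9114) = -0.84049,
so c = arccos(-0.84049) = 2.56898 rad.
Distance = R·c = 15711 × 2.5690 ≈ 40361 mi.

40361 mi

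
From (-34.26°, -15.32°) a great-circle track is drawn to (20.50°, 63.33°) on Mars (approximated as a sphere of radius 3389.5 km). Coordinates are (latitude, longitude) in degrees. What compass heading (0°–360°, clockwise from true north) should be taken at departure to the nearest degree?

67°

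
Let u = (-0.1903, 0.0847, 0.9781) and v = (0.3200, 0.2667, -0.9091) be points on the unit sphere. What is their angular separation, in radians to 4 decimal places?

2.7584 rad

u·v = -0.9275; |u| = 1.0000, |v| = 1.0000.
cos θ = (u·v)/(|u||v|) = -0.9275, so θ = 2.7584 rad.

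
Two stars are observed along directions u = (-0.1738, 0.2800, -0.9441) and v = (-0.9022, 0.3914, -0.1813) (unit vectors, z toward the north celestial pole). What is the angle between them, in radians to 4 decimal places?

u·v = 0.4376; |u| = 1.0000, |v| = 1.0000.
cos θ = (u·v)/(|u||v|) = 0.4376, so θ = 1.1179 rad.

1.1179 rad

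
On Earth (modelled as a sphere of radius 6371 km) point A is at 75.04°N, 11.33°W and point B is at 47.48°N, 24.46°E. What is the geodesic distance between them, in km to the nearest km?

3491 km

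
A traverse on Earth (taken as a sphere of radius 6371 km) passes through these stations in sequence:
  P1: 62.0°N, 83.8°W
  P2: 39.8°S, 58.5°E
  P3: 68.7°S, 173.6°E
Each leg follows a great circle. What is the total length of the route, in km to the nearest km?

Leg P1→P2: central angle 2.5879 rad, distance 16487.3 km.
Leg P2→P3: central angle 1.0724 rad, distance 6832.4 km.
Total: 16487.3 + 6832.4 ≈ 23320 km.

23320 km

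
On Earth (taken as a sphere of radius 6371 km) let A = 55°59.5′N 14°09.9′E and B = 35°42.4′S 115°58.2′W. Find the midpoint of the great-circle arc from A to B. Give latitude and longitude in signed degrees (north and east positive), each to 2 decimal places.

The central angle between A and B is δ = 2.4600 rad.
With f = 0.5, the slerp weights are sin((1−f)δ)/sin δ = 1.4959 and sin(fδ)/sin δ = 1.4959.
Weighted sum of the unit vectors: (1.4959)·(0.5423,0.1369,0.8290) + (1.4959)·(-0.3556,-0.7300,-0.5836) = (0.2793, -0.8873, 0.3670).
Converting back: φ = atan2(z, √(x²+y²)) = 21.53°, λ = atan2(y, x) = -72.53°.

21.53°, -72.53°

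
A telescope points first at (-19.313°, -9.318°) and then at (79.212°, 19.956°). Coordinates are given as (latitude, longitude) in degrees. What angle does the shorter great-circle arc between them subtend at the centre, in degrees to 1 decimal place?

99.8°

With latitudes φ₁ = -19.313°, φ₂ = 79.212° and longitude difference Δλ = 29.274°:
cos c = sin φ₁ sin φ₂ + cos φ₁ cos φ₂ cos Δλ = (-0.3307)(0.9823) + (0.9437)(0.1872)(0.8723) = -0.17080,
so c = arccos(-0.17080) = 1.74244 rad.
So the angular separation is 99.8°.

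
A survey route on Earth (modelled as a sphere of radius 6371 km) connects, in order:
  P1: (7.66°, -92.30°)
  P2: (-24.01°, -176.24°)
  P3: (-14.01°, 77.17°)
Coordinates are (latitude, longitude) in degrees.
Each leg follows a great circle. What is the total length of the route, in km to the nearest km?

Leg P1→P2: central angle 1.5294 rad, distance 9744.1 km.
Leg P2→P3: central angle 1.7260 rad, distance 10996.2 km.
Total: 9744.1 + 10996.2 ≈ 20740 km.

20740 km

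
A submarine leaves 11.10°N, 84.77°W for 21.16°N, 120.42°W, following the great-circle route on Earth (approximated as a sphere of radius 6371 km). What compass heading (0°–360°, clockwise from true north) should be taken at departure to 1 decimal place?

291.0°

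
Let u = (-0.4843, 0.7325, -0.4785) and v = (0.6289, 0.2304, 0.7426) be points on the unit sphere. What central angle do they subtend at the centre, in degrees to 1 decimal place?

u·v = -0.4911; |u| = 1.0000, |v| = 1.0000.
cos θ = (u·v)/(|u||v|) = -0.4911, so θ = 119.4°.

119.4°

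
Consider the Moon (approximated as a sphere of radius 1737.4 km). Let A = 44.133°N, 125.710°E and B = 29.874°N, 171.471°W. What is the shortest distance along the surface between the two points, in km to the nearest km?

1542 km

Let φ₁ = 0.7703 rad, φ₂ = 0.5214 rad, and Δλ = 1.0964 rad.
cos c = sin φ₁ sin φ₂ + cos φ₁ cos φ₂ cos Δλ = (0.6963)(0.4981) + (0.7177)(0.8671)(0.4568) = 0.63113,
so c = arccos(0.63113) = 0.88779 rad.
Distance = R·c = 1737.4 × 0.8878 ≈ 1542 km.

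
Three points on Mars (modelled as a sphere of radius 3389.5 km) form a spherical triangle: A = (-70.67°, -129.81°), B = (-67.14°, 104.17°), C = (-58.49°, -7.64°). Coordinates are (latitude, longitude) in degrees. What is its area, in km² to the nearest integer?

Side lengths (central angles): a = 0.7811, b = 0.7779, c = 0.6536 rad; semiperimeter s = 1.1063.
By l'Huilier's theorem, tan(E/4) = √[tan(s/2) tan((s−a)/2) tan((s−b)/2) tan((s−c)/2)], giving spherical excess E = 0.2484 rad.
Area = E·R² = 0.2484 × (3389.5)² ≈ 2853376 km².

2853376 km²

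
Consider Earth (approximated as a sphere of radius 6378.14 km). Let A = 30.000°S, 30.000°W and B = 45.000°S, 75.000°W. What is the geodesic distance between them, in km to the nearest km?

In radians: φ₁ = -0.5236, φ₂ = -0.7854, Δλ = -45.000° = -0.7854 rad.
cos c = sin φ₁ sin φ₂ + cos φ₁ cos φ₂ cos Δλ = (-0.5000)(-0.7071) + (0.8660)(0.7071)(0.7071) = 0.78657,
so c = arccos(0.78657) = 0.66557 rad.
Distance = R·c = 6378.14 × 0.6656 ≈ 4245 km.

4245 km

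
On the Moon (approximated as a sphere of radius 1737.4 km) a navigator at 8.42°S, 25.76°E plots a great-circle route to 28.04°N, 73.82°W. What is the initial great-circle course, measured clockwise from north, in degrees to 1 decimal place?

297.0°

With φ₁ = -0.1470, φ₂ = 0.4894, Δλ = -1.7380 rad, the forward-azimuth formula gives
θ = atan2( sin Δλ cos φ₂ , cos φ₁ sin φ₂ − sin φ₁ cos φ₂ cos Δλ ) = atan2(-0.8703, 0.4435) = -63.00°.
Adding 360° brings this into [0°, 360°): 297.0°.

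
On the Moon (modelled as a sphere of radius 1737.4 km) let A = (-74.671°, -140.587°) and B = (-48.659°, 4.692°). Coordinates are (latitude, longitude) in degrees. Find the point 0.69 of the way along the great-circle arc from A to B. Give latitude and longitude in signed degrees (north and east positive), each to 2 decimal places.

The central angle between A and B is δ = 0.9514 rad.
With f = 0.69, the slerp weights are sin((1−f)δ)/sin δ = 0.3570 and sin(fδ)/sin δ = 0.7496.
Weighted sum of the unit vectors: (0.3570)·(-0.2042,-0.1678,-0.9644) + (0.7496)·(0.6583,0.0540,-0.7508) = (0.4205, -0.0194, -0.9071).
Converting back: φ = atan2(z, √(x²+y²)) = -65.10°, λ = atan2(y, x) = -2.64°.

-65.10°, -2.64°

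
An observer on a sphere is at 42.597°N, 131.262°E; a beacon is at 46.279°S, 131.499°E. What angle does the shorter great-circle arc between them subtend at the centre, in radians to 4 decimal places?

With latitudes φ₁ = 42.597°, φ₂ = -46.279° and longitude difference Δλ = 0.237°:
Haversine: a = sin²(Δφ/2) + cos φ₁ cos φ₂ sin²(Δλ/2) = 0.4902 + (0.7361)(0.6911)(0.0000) = 0.49019.
Central angle c = 2·arcsin(√a) = 1.55118 rad.
So the angular separation is 1.5512 rad.

1.5512 rad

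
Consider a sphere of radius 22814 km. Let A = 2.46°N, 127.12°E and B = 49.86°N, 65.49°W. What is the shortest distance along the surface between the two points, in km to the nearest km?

Let φ₁ = 0.0429 rad, φ₂ = 0.8702 rad, and Δλ = 2.9215 rad.
Haversine: a = sin²(Δφ/2) + cos φ₁ cos φ₂ sin²(Δλ/2) = 0.1616 + (0.9991)(0.6447)(0.9879) = 0.79786.
Central angle c = 2·arcsin(√a) = 2.20895 rad.
Distance = R·c = 22814 × 2.2090 ≈ 50395 km.

50395 km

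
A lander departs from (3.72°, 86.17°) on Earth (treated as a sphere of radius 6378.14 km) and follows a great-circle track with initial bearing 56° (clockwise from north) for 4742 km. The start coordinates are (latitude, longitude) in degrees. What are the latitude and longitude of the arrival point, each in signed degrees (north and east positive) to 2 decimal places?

25.18°, 124.49°

Angular distance δ = d/R = 4742/6378.14 = 0.74348 rad; initial bearing θ = 0.9774 rad.
sin φ₂ = sin φ₁ cos δ + cos φ₁ sin δ cos θ = (0.0649)(0.7361) + (0.9979)(0.6769)(0.5592) = 0.4255, so φ₂ = 25.18°.
Δλ = atan2(sin θ sin δ cos φ₁, cos δ − sin φ₁ sin φ₂) = atan2(0.5600, 0.7085) = 38.320°.
λ₂ = 86.170° + 38.320° = 124.49°.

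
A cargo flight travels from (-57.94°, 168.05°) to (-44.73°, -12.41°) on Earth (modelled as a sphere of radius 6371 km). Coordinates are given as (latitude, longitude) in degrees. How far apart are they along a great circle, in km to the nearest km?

8599 km

Let φ₁ = -1.0112 rad, φ₂ = -0.7807 rad, and Δλ = 3.1336 rad.
cos c = sin φ₁ sin φ₂ + cos φ₁ cos φ₂ cos Δλ = (-0.8475)(-0.7038) + (0.5308)(0.7104)(-1.0000) = 0.21935,
so c = arccos(0.21935) = 1.34965 rad.
Distance = R·c = 6371 × 1.3497 ≈ 8599 km.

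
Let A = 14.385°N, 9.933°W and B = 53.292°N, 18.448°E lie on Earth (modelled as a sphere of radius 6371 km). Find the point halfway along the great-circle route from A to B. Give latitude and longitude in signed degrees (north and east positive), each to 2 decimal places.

34.62°, 0.83°

Central angle δ = 0.7833 rad. Interpolating on the sphere with fraction f = 0.5:
P = [sin((1−f)δ)·A + sin(fδ)·B] / sin δ = 0.5410·A + 0.5410·B in Cartesian coordinates,
giving P = (0.8229, 0.0119, 0.5681), i.e. latitude 34.62°, longitude 0.83°.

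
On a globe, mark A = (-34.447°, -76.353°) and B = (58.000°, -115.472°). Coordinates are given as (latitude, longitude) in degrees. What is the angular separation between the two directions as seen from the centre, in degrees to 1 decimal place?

98.1°

In radians: φ₁ = -0.6012, φ₂ = 1.0123, Δλ = -39.119° = -0.6828 rad.
cos c = sin φ₁ sin φ₂ + cos φ₁ cos φ₂ cos Δλ = (-0.5656)(0.8480) + (0.8246)(0.5299)(0.7758) = -0.14065,
so c = arccos(-0.14065) = 1.71192 rad.
So the angular separation is 98.1°.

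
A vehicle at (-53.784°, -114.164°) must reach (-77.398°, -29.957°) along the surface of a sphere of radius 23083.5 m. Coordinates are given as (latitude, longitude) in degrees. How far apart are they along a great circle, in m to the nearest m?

14840 m

Let φ₁ = -0.9387 rad, φ₂ = -1.3508 rad, and Δλ = 1.4697 rad.
cos c = sin φ₁ sin φ₂ + cos φ₁ cos φ₂ cos Δλ = (-0.8068)(-0.9759) + (0.5908)(0.2182)(0.1009) = 0.80037,
so c = arccos(0.80037) = 0.64288 rad.
Distance = R·c = 23083.5 × 0.6429 ≈ 14840 m.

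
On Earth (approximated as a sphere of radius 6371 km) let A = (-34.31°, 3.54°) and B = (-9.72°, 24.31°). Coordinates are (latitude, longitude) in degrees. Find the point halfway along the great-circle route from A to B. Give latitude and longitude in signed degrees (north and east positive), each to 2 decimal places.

-22.34°, 14.85°

Central angle δ = 0.5425 rad. Interpolating on the sphere with fraction f = 0.5:
P = [sin((1−f)δ)·A + sin(fδ)·B] / sin δ = 0.5190·A + 0.5190·B in Cartesian coordinates,
giving P = (0.8940, 0.2371, -0.3802), i.e. latitude -22.34°, longitude 14.85°.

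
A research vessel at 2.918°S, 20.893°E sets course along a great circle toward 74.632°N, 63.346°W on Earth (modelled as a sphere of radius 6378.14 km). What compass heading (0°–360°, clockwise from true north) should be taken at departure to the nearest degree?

Δλ = -84.239° = -1.4702 rad.
y = sin Δλ · cos φ₂ = (-0.9949)(0.2650) = -0.2637
x = cos φ₁ sin φ₂ − sin φ₁ cos φ₂ cos Δλ = (0.9987)(0.9642) − (-0.0509)(0.2650)(0.1004) = 0.9643
θ = atan2(y, x) = -15.29°; adding 360° gives 345°.

345°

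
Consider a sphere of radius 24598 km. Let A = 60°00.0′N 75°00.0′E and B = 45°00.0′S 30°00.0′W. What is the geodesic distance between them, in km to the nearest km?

In radians: φ₁ = 1.0472, φ₂ = -0.7854, Δλ = -105.000° = -1.8326 rad.
cos c = sin φ₁ sin φ₂ + cos φ₁ cos φ₂ cos Δλ = (0.8660)(-0.7071) + (0.5000)(0.7071)(-0.2588) = -0.70388,
so c = arccos(-0.70388) = 2.35164 rad.
Distance = R·c = 24598 × 2.3516 ≈ 57846 km.

57846 km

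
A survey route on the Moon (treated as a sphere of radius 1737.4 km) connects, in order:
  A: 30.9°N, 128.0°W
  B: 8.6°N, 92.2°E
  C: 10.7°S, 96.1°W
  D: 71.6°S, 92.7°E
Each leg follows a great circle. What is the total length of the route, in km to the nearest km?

11944 km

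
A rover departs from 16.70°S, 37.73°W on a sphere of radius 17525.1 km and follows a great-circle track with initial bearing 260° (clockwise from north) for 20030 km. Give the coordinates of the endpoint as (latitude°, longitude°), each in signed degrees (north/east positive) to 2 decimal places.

-15.70°, -106.28°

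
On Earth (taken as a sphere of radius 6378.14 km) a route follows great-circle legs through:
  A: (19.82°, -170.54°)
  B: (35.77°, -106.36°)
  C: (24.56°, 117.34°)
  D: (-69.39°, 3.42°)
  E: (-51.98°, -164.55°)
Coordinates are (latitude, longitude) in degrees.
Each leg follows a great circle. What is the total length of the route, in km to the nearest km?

Leg A→B: central angle 1.0114 rad, distance 6451.0 km.
Leg B→C: central angle 1.8656 rad, distance 11899.1 km.
Leg C→D: central angle 2.1163 rad, distance 13498.1 km.
Leg D→E: central angle 1.0177 rad, distance 6491.0 km.
Total: 6451.0 + 11899.1 + 13498.1 + 6491.0 ≈ 38339 km.

38339 km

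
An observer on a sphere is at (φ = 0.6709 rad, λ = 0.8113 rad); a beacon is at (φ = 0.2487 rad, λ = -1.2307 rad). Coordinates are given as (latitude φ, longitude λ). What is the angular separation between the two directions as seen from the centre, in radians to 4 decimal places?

In radians: φ₁ = 0.6709, φ₂ = 0.2487, Δλ = -116.998° = -2.0420 rad.
cos c = sin φ₁ sin φ₂ + cos φ₁ cos φ₂ cos Δλ = (0.6217)(0.2461) + (0.7833)(0.9692)(-0.4540) = -0.19160,
so c = arccos(-0.19160) = 1.76359 rad.
So the angular separation is 1.7636 rad.

1.7636 rad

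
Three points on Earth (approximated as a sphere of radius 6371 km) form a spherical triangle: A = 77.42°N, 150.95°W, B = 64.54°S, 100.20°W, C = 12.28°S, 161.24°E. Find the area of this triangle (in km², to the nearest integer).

94462171 km²

Side lengths (central angles): a = 1.4409, b = 1.6355, c = 2.5357 rad; semiperimeter s = 2.8060.
By l'Huilier's theorem, tan(E/4) = √[tan(s/2) tan((s−a)/2) tan((s−b)/2) tan((s−c)/2)], giving spherical excess E = 2.3272 rad.
Area = E·R² = 2.3272 × (6371)² ≈ 94462171 km².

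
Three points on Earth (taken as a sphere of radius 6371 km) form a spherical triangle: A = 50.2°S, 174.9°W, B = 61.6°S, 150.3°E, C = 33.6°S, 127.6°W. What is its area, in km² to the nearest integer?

3474600 km²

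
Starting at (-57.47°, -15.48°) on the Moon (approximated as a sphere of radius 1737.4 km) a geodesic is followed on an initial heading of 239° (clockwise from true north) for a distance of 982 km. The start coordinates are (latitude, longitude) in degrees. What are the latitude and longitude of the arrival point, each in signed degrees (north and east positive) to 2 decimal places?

Angular distance δ = d/R = 982/1737.4 = 0.56521 rad; initial bearing θ = 4.1713 rad.
sin φ₂ = sin φ₁ cos δ + cos φ₁ sin δ cos θ = (-0.8431)(0.8445) + (0.5377)(0.5356)(-0.5150) = -0.8603, so φ₂ = -59.35°.
Δλ = atan2(sin θ sin δ cos φ₁, cos δ − sin φ₁ sin φ₂) = atan2(-0.2469, 0.1191) = -64.240°.
λ₂ = -15.480° − 64.240° = -79.72°.

-59.35°, -79.72°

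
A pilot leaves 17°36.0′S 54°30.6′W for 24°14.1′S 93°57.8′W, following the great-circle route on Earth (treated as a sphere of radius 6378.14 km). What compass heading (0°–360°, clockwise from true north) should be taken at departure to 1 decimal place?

252.9°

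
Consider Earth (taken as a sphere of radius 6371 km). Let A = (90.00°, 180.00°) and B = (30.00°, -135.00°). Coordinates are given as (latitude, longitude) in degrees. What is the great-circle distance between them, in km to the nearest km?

Let φ₁ = 1.5708 rad, φ₂ = 0.5236 rad, and Δλ = 0.7854 rad.
cos c = sin φ₁ sin φ₂ + cos φ₁ cos φ₂ cos Δλ = (1.0000)(0.5000) + (0.0000)(0.8660)(0.7071) = 0.50000,
so c = arccos(0.50000) = 1.04720 rad.
Distance = R·c = 6371 × 1.0472 ≈ 6672 km.

6672 km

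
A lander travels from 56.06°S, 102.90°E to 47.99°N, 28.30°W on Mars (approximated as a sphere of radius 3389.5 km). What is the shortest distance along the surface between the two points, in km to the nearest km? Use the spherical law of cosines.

With latitudes φ₁ = -56.060°, φ₂ = 47.990° and longitude difference Δλ = -131.200°:
cos c = sin φ₁ sin φ₂ + cos φ₁ cos φ₂ cos Δλ = (-0.8296)(0.7430) + (0.5583)(0.6693)(-0.6587) = -0.86256,
so c = arccos(-0.86256) = 2.61111 rad.
Distance = R·c = 3389.5 × 2.6111 ≈ 8850 km.

8850 km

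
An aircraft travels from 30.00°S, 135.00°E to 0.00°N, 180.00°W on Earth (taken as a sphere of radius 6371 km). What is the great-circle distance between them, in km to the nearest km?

5809 km

In radians: φ₁ = -0.5236, φ₂ = 0.0000, Δλ = 45.000° = 0.7854 rad.
cos c = sin φ₁ sin φ₂ + cos φ₁ cos φ₂ cos Δλ = (-0.5000)(0.0000) + (0.8660)(1.0000)(0.7071) = 0.61237,
so c = arccos(0.61237) = 0.91174 rad.
Distance = R·c = 6371 × 0.9117 ≈ 5809 km.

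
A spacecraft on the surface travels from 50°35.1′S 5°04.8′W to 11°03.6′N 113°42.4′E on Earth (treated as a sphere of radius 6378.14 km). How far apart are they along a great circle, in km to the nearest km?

Let φ₁ = -0.8829 rad, φ₂ = 0.1930 rad, and Δλ = 2.0732 rad.
cos c = sin φ₁ sin φ₂ + cos φ₁ cos φ₂ cos Δλ = (-0.7726)(0.1918) + (0.6349)(0.9814)(-0.4815) = -0.44828,
so c = arccos(-0.44828) = 2.03564 rad.
Distance = R·c = 6378.14 × 2.0356 ≈ 12984 km.

12984 km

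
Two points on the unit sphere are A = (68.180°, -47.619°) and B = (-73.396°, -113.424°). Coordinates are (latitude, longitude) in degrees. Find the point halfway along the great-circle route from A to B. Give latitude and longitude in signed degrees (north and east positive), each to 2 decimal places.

-3.09°, -75.69°

The central angle between A and B is δ = 2.5795 rad.
With f = 0.5, the slerp weights are sin((1−f)δ)/sin δ = 1.8026 and sin(fδ)/sin δ = 1.8026.
Weighted sum of the unit vectors: (1.8026)·(0.2505,-0.2746,0.9284) + (1.8026)·(-0.1136,-0.2622,-0.9583) = (0.2468, -0.9675, -0.0540).
Converting back: φ = atan2(z, √(x²+y²)) = -3.09°, λ = atan2(y, x) = -75.69°.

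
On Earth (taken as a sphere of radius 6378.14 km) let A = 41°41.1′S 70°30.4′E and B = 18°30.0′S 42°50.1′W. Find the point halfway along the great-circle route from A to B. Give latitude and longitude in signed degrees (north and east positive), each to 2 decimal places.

Central angle δ = 1.6404 rad. Interpolating on the sphere with fraction f = 0.5:
P = [sin((1−f)δ)·A + sin(fδ)·B] / sin δ = 0.7331·A + 0.7331·B in Cartesian coordinates,
giving P = (0.6925, 0.0434, -0.7201), i.e. latitude -46.06°, longitude 3.59°.

-46.06°, 3.59°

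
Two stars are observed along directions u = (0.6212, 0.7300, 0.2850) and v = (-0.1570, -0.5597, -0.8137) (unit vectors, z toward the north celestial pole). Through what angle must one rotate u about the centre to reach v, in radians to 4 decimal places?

u·v = -0.7380; |u| = 1.0000, |v| = 1.0000.
cos θ = (u·v)/(|u||v|) = -0.7380, so θ = 2.4009 rad.

2.4009 rad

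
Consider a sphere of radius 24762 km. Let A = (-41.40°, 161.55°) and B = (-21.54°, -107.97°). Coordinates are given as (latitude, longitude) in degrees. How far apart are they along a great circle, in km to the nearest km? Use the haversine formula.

32972 km

In radians: φ₁ = -0.7226, φ₂ = -0.3759, Δλ = 90.480° = 1.5792 rad.
Haversine: a = sin²(Δφ/2) + cos φ₁ cos φ₂ sin²(Δλ/2) = 0.0297 + (0.7501)(0.9302)(0.5042) = 0.38152.
Central angle c = 2·arcsin(√a) = 1.33156 rad.
Distance = R·c = 24762 × 1.3316 ≈ 32972 km.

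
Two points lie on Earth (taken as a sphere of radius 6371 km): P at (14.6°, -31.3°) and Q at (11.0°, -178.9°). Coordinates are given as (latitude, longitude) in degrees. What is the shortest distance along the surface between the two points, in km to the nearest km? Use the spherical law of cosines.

15449 km

In radians: φ₁ = 0.2548, φ₂ = 0.1920, Δλ = -147.600° = -2.5761 rad.
cos c = sin φ₁ sin φ₂ + cos φ₁ cos φ₂ cos Δλ = (0.2521)(0.1908) + (0.9677)(0.9816)(-0.8443) = -0.75396,
so c = arccos(-0.75396) = 2.42486 rad.
Distance = R·c = 6371 × 2.4249 ≈ 15449 km.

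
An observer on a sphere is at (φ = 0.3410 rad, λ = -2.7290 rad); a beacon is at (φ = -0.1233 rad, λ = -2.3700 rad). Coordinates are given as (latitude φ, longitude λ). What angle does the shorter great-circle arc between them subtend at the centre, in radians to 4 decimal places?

0.5836 rad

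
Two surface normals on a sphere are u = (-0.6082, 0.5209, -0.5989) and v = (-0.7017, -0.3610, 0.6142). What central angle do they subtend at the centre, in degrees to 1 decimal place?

97.4°

u·v = -0.1291; |u| = 1.0000, |v| = 1.0000.
cos θ = (u·v)/(|u||v|) = -0.1291, so θ = 97.4°.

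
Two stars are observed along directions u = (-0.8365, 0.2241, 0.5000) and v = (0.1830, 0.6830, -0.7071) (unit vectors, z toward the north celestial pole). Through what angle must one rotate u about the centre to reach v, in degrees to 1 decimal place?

u·v = -0.3536; |u| = 1.0000, |v| = 1.0000.
cos θ = (u·v)/(|u||v|) = -0.3536, so θ = 110.7°.

110.7°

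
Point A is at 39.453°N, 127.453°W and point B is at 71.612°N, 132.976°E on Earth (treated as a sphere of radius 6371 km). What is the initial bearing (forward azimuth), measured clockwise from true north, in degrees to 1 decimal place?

With φ₁ = 0.6886, φ₂ = 1.2499, Δλ = -1.7378 rad, the forward-azimuth formula gives
θ = atan2( sin Δλ cos φ₂ , cos φ₁ sin φ₂ − sin φ₁ cos φ₂ cos Δλ ) = atan2(-0.3111, 0.7661) = -22.10°.
Adding 360° brings this into [0°, 360°): 337.9°.

337.9°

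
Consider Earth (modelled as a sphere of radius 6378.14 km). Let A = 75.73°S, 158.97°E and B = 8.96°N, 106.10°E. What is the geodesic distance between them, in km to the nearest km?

With latitudes φ₁ = -75.730°, φ₂ = 8.960° and longitude difference Δλ = -52.870°:
cos c = sin φ₁ sin φ₂ + cos φ₁ cos φ₂ cos Δλ = (-0.9691)(0.1557) + (0.2465)(0.9878)(0.6036) = -0.00397,
so c = arccos(-0.00397) = 1.57476 rad.
Distance = R·c = 6378.14 × 1.5748 ≈ 10044 km.

10044 km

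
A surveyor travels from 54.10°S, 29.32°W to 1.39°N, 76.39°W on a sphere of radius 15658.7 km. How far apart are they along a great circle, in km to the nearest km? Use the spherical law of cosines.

In radians: φ₁ = -0.9442, φ₂ = 0.0243, Δλ = -47.070° = -0.8215 rad.
cos c = sin φ₁ sin φ₂ + cos φ₁ cos φ₂ cos Δλ = (-0.8100)(0.0243) + (0.5864)(0.9997)(0.6811) = 0.37961,
so c = arccos(0.37961) = 1.18142 rad.
Distance = R·c = 15658.7 × 1.1814 ≈ 18499 km.

18499 km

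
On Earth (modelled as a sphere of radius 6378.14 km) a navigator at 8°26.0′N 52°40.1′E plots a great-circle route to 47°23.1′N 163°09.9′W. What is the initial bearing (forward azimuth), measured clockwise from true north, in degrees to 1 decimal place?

26.1°

Δλ = 144.167° = 2.5162 rad.
y = sin Δλ · cos φ₂ = (0.5854)(0.6771) = 0.3964
x = cos φ₁ sin φ₂ − sin φ₁ cos φ₂ cos Δλ = (0.9892)(0.7359) − (0.1467)(0.6771)(-0.8107) = 0.8085
θ = atan2(y, x) = 26.12°, so the bearing is 26.1°.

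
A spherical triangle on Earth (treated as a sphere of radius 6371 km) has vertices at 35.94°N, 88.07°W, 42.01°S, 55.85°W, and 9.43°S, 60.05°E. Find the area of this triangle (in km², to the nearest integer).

Side lengths (central angles): a = 1.7829, b = 2.4565, c = 1.4544 rad; semiperimeter s = 2.8469.
By l'Huilier's theorem, tan(E/4) = √[tan(s/2) tan((s−a)/2) tan((s−b)/2) tan((s−c)/2)], giving spherical excess E = 2.7223 rad.
Area = E·R² = 2.7223 × (6371)² ≈ 110497138 km².

110497138 km²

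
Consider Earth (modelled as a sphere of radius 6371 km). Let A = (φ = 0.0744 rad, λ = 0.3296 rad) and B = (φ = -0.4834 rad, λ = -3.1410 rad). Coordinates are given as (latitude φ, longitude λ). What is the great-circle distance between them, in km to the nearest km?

16732 km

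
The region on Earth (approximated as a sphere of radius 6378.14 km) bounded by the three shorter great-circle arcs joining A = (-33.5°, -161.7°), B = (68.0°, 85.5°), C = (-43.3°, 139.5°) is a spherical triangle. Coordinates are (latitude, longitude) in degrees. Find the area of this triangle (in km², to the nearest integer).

Side lengths (central angles): a = 2.0665, b = 0.8053, c = 2.2560 rad; semiperimeter s = 2.5639.
By l'Huilier's theorem, tan(E/4) = √[tan(s/2) tan((s−a)/2) tan((s−b)/2) tan((s−c)/2)], giving spherical excess E = 1.5228 rad.
Area = E·R² = 1.5228 × (6378.14)² ≈ 61947596 km².

61947596 km²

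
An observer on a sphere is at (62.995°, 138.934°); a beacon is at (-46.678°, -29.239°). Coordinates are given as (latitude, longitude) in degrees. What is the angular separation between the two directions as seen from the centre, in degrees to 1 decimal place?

162.4°

Let φ₁ = 1.0995 rad, φ₂ = -0.8147 rad, and Δλ = -2.9352 rad.
cos c = sin φ₁ sin φ₂ + cos φ₁ cos φ₂ cos Δλ = (0.8910)(-0.7275) + (0.4541)(0.6861)(-0.9788) = -0.95311,
so c = arccos(-0.95311) = 2.83414 rad.
So the angular separation is 162.4°.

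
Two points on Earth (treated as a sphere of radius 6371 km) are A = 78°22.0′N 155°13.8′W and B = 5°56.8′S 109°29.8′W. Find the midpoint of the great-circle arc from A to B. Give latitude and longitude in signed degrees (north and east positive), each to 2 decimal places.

37.43°, -116.74°

Central angle δ = 1.5323 rad. Interpolating on the sphere with fraction f = 0.5:
P = [sin((1−f)δ)·A + sin(fδ)·B] / sin δ = 0.6939·A + 0.6939·B in Cartesian coordinates,
giving P = (-0.3574, -0.7092, 0.6077), i.e. latitude 37.43°, longitude -116.74°.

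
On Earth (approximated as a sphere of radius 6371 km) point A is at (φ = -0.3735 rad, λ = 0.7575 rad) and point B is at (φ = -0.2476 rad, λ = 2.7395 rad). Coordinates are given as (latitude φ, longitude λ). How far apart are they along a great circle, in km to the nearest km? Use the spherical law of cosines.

Let φ₁ = -0.3735 rad, φ₂ = -0.2476 rad, and Δλ = 1.9820 rad.
cos c = sin φ₁ sin φ₂ + cos φ₁ cos φ₂ cos Δλ = (-0.3649)(-0.2451) + (0.9311)(0.9695)(-0.3997) = -0.27138,
so c = arccos(-0.27138) = 1.84563 rad.
Distance = R·c = 6371 × 1.8456 ≈ 11758 km.

11758 km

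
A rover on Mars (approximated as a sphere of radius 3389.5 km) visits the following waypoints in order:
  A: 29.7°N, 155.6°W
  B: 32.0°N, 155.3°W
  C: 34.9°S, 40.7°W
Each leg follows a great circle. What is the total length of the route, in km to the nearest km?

7612 km

Leg A→B: central angle 0.0404 rad, distance 136.9 km.
Leg B→C: central angle 2.2052 rad, distance 7474.6 km.
Total: 136.9 + 7474.6 ≈ 7612 km.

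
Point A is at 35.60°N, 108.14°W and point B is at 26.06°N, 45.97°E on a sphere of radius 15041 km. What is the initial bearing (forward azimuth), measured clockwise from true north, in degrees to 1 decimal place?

25.4°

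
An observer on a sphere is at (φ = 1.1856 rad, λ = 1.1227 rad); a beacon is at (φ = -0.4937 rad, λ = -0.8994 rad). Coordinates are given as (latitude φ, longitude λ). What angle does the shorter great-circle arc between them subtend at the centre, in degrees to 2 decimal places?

With latitudes φ₁ = 67.930°, φ₂ = -28.287° and longitude difference Δλ = -115.858°:
cos c = sin φ₁ sin φ₂ + cos φ₁ cos φ₂ cos Δλ = (0.9267)(-0.4739) + (0.3757)(0.8806)(-0.4361) = -0.58347,
so c = arccos(-0.58347) = 2.19379 rad.
So the angular separation is 125.69°.

125.69°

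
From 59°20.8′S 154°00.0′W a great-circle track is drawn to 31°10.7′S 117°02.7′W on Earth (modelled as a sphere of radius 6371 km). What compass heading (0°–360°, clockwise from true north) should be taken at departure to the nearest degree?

With φ₁ = -1.0358, φ₂ = -0.5442, Δλ = 0.6450 rad, the forward-azimuth formula gives
θ = atan2( sin Δλ cos φ₂ , cos φ₁ sin φ₂ − sin φ₁ cos φ₂ cos Δλ ) = atan2(0.5144, 0.3242) = 57.78°.
So the initial bearing is 58°.

58°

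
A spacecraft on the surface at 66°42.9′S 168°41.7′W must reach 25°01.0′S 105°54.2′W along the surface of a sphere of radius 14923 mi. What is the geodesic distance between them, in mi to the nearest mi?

14711 mi

With latitudes φ₁ = -66.715°, φ₂ = -25.017° and longitude difference Δλ = 62.792°:
cos c = sin φ₁ sin φ₂ + cos φ₁ cos φ₂ cos Δλ = (-0.9185)(-0.4229) + (0.3953)(0.9062)(0.4572) = 0.55223,
so c = arccos(0.55223) = 0.98576 rad.
Distance = R·c = 14923 × 0.9858 ≈ 14711 mi.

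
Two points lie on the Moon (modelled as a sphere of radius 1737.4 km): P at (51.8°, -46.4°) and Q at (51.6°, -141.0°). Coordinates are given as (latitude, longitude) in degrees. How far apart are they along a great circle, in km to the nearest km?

Let φ₁ = 0.9041 rad, φ₂ = 0.9006 rad, and Δλ = -1.6511 rad.
cos c = sin φ₁ sin φ₂ + cos φ₁ cos φ₂ cos Δλ = (0.7859)(0.7837) + (0.6184)(0.6211)(-0.0802) = 0.58506,
so c = arccos(0.58506) = 0.94584 rad.
Distance = R·c = 1737.4 × 0.9458 ≈ 1643 km.

1643 km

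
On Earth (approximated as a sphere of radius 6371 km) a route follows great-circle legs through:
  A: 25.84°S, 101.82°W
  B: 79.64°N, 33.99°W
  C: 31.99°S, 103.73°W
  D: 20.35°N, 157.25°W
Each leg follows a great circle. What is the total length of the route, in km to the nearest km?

33662 km

Leg A→B: central angle 1.9473 rad, distance 12406.3 km.
Leg B→C: central angle 2.0582 rad, distance 13112.7 km.
Leg C→D: central angle 1.2781 rad, distance 8142.7 km.
Total: 12406.3 + 13112.7 + 8142.7 ≈ 33662 km.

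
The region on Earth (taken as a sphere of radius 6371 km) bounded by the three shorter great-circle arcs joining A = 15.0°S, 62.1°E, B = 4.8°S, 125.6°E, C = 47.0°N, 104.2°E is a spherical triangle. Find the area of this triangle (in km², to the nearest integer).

Side lengths (central angles): a = 0.9624, b = 1.2666, c = 1.1028 rad; semiperimeter s = 1.6659.
By l'Huilier's theorem, tan(E/4) = √[tan(s/2) tan((s−a)/2) tan((s−b)/2) tan((s−c)/2)], giving spherical excess E = 0.6100 rad.
Area = E·R² = 0.6100 × (6371)² ≈ 24761324 km².

24761324 km²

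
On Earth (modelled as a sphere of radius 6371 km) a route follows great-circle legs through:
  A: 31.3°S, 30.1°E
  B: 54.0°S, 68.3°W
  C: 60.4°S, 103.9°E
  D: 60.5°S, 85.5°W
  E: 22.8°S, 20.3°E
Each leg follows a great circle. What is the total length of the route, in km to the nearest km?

30209 km

Leg A→B: central angle 1.2165 rad, distance 7750.3 km.
Leg B→C: central angle 1.1420 rad, distance 7275.6 km.
Leg C→D: central angle 1.0277 rad, distance 6547.3 km.
Leg D→E: central angle 1.3555 rad, distance 8635.6 km.
Total: 7750.3 + 7275.6 + 6547.3 + 8635.6 ≈ 30209 km.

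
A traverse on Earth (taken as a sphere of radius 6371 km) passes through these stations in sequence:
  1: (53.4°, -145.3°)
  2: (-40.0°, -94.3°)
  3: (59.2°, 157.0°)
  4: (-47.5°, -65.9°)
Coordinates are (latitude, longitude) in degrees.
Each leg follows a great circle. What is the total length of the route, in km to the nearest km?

Leg 1→2: central angle 1.8014 rad, distance 11477.0 km.
Leg 2→3: central angle 2.3157 rad, distance 14753.2 km.
Leg 3→4: central angle 2.6610 rad, distance 16953.0 km.
Total: 11477.0 + 14753.2 + 16953.0 ≈ 43183 km.

43183 km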